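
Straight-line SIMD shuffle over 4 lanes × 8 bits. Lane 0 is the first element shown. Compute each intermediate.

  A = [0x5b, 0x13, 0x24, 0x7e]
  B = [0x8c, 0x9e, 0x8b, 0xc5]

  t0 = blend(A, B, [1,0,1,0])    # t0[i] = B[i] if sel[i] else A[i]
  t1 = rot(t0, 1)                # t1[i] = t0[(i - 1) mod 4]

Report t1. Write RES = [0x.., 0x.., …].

t0 = [0x8c, 0x13, 0x8b, 0x7e]
t1 = [0x7e, 0x8c, 0x13, 0x8b]

RES = [0x7e, 0x8c, 0x13, 0x8b]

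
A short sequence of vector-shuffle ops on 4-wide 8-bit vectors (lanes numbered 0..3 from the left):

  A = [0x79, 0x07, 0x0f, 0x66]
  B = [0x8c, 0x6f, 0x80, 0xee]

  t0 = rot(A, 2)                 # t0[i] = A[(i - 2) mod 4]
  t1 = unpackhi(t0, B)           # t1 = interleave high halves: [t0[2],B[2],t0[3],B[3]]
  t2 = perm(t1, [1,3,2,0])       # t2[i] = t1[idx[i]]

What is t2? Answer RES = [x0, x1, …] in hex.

RES = [0x80, 0xee, 0x07, 0x79]

t0 = [0x0f, 0x66, 0x79, 0x07]
t1 = [0x79, 0x80, 0x07, 0xee]
t2 = [0x80, 0xee, 0x07, 0x79]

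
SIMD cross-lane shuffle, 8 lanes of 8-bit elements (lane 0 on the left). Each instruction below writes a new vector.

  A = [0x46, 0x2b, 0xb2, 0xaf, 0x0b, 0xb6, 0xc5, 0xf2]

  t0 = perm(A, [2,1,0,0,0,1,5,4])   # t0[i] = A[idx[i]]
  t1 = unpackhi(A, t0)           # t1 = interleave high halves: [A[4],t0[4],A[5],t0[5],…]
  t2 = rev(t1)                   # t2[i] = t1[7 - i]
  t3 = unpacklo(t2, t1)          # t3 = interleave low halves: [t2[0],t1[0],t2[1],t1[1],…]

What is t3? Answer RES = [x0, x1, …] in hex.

RES = [0x0b, 0x0b, 0xf2, 0x46, 0xb6, 0xb6, 0xc5, 0x2b]

→ t0 |b2|2b|46|46|46|2b|b6|0b|
→ t1 |0b|46|b6|2b|c5|b6|f2|0b|
→ t2 |0b|f2|b6|c5|2b|b6|46|0b|
→ t3 |0b|0b|f2|46|b6|b6|c5|2b|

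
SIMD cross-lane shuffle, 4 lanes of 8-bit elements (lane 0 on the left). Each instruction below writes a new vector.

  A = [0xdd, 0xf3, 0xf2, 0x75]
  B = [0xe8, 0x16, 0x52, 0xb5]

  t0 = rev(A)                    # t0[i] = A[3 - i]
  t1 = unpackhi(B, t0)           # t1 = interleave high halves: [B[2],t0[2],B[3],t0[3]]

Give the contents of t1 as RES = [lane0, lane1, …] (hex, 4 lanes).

RES = [0x52, 0xf3, 0xb5, 0xdd]

→ t0 |75|f2|f3|dd|
→ t1 |52|f3|b5|dd|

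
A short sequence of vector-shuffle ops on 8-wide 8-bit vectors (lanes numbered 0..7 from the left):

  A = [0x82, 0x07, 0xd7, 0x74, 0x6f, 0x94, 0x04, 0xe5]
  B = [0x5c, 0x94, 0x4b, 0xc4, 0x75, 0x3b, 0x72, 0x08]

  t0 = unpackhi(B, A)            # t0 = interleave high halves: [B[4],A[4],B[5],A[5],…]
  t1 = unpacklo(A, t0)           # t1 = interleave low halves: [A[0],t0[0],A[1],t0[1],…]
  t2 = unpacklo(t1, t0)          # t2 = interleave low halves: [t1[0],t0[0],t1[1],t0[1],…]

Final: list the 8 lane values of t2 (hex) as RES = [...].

RES = [ 0x82  0x75  0x75  0x6f  0x07  0x3b  0x6f  0x94 ]

t0 = [0x75, 0x6f, 0x3b, 0x94, 0x72, 0x04, 0x08, 0xe5]
t1 = [0x82, 0x75, 0x07, 0x6f, 0xd7, 0x3b, 0x74, 0x94]
t2 = [0x82, 0x75, 0x75, 0x6f, 0x07, 0x3b, 0x6f, 0x94]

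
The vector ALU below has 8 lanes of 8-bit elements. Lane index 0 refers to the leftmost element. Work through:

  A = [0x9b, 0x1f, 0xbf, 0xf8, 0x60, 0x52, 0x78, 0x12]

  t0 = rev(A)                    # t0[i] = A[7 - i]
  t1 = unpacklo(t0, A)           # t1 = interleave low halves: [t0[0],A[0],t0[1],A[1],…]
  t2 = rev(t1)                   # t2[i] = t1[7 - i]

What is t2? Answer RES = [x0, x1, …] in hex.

  t0: 12 78 52 60 f8 bf 1f 9b
  t1: 12 9b 78 1f 52 bf 60 f8
  t2: f8 60 bf 52 1f 78 9b 12

RES = [0xf8, 0x60, 0xbf, 0x52, 0x1f, 0x78, 0x9b, 0x12]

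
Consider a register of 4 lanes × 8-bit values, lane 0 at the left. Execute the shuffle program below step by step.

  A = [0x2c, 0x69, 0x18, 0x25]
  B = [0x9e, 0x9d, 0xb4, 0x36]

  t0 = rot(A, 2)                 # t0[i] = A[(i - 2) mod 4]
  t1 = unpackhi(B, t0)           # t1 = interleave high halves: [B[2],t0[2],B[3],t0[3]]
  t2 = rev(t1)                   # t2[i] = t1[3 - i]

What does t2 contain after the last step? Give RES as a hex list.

→ t0 |18|25|2c|69|
→ t1 |b4|2c|36|69|
→ t2 |69|36|2c|b4|

RES = [0x69, 0x36, 0x2c, 0xb4]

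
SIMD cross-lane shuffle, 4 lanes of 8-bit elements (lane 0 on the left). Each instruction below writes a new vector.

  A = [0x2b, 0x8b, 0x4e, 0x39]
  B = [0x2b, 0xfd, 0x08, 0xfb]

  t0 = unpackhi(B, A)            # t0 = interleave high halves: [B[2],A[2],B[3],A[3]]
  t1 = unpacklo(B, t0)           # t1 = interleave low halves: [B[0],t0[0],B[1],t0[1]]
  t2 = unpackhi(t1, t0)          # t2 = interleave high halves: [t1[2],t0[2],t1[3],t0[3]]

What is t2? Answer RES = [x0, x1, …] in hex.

  t0: 08 4e fb 39
  t1: 2b 08 fd 4e
  t2: fd fb 4e 39

RES = [ 0xfd  0xfb  0x4e  0x39 ]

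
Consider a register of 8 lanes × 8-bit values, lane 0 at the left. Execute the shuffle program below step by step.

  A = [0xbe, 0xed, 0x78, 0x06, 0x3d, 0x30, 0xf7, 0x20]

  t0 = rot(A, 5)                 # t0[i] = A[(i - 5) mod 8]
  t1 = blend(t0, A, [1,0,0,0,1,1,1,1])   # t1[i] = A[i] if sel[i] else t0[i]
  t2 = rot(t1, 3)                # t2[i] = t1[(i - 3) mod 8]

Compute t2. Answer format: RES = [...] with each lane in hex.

→ t0 |06|3d|30|f7|20|be|ed|78|
→ t1 |be|3d|30|f7|3d|30|f7|20|
→ t2 |30|f7|20|be|3d|30|f7|3d|

RES = [0x30, 0xf7, 0x20, 0xbe, 0x3d, 0x30, 0xf7, 0x3d]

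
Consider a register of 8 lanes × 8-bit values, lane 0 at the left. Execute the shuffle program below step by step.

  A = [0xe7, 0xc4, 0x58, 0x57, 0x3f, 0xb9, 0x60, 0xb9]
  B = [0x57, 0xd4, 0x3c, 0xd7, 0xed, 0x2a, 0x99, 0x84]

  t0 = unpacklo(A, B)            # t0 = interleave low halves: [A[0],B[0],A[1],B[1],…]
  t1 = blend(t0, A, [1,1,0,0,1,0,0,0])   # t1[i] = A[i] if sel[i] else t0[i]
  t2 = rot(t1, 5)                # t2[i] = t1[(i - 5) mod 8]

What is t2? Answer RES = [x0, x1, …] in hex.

RES = [0xd4, 0x3f, 0x3c, 0x57, 0xd7, 0xe7, 0xc4, 0xc4]

→ t0 |e7|57|c4|d4|58|3c|57|d7|
→ t1 |e7|c4|c4|d4|3f|3c|57|d7|
→ t2 |d4|3f|3c|57|d7|e7|c4|c4|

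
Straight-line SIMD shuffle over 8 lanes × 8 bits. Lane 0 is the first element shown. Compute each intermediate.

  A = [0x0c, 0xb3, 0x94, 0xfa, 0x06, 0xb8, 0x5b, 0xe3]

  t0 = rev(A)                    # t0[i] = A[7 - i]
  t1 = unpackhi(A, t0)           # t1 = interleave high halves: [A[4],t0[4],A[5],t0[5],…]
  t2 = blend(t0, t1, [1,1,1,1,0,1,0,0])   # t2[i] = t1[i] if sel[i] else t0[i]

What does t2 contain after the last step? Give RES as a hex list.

RES = [ 0x06  0xfa  0xb8  0x94  0xfa  0xb3  0xb3  0x0c ]

→ t0 |e3|5b|b8|06|fa|94|b3|0c|
→ t1 |06|fa|b8|94|5b|b3|e3|0c|
→ t2 |06|fa|b8|94|fa|b3|b3|0c|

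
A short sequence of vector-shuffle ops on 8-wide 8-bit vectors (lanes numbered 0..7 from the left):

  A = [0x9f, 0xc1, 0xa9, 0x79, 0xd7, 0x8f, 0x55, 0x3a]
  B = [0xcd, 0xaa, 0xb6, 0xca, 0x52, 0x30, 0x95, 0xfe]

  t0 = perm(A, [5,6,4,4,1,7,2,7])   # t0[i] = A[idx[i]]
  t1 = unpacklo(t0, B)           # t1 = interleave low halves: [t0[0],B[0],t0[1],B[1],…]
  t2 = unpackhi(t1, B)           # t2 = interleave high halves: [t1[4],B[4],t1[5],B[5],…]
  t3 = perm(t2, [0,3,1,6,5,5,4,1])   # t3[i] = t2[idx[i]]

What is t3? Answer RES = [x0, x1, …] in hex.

→ t0 |8f|55|d7|d7|c1|3a|a9|3a|
→ t1 |8f|cd|55|aa|d7|b6|d7|ca|
→ t2 |d7|52|b6|30|d7|95|ca|fe|
→ t3 |d7|30|52|ca|95|95|d7|52|

RES = [ 0xd7  0x30  0x52  0xca  0x95  0x95  0xd7  0x52 ]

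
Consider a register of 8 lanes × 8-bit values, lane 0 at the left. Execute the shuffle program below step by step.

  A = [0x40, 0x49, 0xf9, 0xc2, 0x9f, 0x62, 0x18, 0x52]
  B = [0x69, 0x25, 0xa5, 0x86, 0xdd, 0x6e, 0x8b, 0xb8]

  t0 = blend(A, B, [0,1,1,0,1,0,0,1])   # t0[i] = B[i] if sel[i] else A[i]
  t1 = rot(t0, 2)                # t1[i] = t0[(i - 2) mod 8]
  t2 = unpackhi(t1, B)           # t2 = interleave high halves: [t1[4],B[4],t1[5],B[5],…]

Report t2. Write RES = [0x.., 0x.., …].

→ t0 |40|25|a5|c2|dd|62|18|b8|
→ t1 |18|b8|40|25|a5|c2|dd|62|
→ t2 |a5|dd|c2|6e|dd|8b|62|b8|

RES = [ 0xa5  0xdd  0xc2  0x6e  0xdd  0x8b  0x62  0xb8 ]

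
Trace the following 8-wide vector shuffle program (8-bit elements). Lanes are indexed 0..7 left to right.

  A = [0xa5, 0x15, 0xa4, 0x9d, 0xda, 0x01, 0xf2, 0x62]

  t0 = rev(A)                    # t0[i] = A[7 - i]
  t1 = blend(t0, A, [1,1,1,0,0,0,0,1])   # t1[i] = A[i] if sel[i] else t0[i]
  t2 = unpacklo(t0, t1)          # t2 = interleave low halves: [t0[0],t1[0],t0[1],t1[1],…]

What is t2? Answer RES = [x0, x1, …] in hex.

RES = [0x62, 0xa5, 0xf2, 0x15, 0x01, 0xa4, 0xda, 0xda]

  t0: 62 f2 01 da 9d a4 15 a5
  t1: a5 15 a4 da 9d a4 15 62
  t2: 62 a5 f2 15 01 a4 da da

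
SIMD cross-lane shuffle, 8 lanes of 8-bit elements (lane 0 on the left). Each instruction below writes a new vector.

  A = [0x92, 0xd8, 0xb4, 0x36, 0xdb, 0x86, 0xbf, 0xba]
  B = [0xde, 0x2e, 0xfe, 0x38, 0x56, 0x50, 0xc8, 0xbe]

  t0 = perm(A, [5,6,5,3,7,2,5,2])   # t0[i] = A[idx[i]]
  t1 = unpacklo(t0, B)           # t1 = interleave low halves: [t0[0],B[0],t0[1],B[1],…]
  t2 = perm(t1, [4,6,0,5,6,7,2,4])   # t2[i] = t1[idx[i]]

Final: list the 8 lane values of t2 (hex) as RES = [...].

RES = [ 0x86  0x36  0x86  0xfe  0x36  0x38  0xbf  0x86 ]

→ t0 |86|bf|86|36|ba|b4|86|b4|
→ t1 |86|de|bf|2e|86|fe|36|38|
→ t2 |86|36|86|fe|36|38|bf|86|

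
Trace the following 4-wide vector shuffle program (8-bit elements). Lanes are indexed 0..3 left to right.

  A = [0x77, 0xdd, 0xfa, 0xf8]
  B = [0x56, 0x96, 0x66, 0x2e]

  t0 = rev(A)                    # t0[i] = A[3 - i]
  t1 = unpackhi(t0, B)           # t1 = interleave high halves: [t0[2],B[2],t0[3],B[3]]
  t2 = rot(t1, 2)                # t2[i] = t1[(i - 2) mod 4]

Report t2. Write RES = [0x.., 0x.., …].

RES = [0x77, 0x2e, 0xdd, 0x66]

t0 = [0xf8, 0xfa, 0xdd, 0x77]
t1 = [0xdd, 0x66, 0x77, 0x2e]
t2 = [0x77, 0x2e, 0xdd, 0x66]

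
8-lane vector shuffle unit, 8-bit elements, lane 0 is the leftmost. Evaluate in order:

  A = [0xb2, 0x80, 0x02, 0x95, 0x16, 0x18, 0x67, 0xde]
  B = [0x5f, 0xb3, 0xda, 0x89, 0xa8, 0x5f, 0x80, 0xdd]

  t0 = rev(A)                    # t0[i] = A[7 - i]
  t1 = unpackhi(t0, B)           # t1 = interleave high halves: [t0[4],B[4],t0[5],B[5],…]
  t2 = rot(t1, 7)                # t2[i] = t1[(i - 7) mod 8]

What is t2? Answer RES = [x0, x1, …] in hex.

→ t0 |de|67|18|16|95|02|80|b2|
→ t1 |95|a8|02|5f|80|80|b2|dd|
→ t2 |a8|02|5f|80|80|b2|dd|95|

RES = [0xa8, 0x02, 0x5f, 0x80, 0x80, 0xb2, 0xdd, 0x95]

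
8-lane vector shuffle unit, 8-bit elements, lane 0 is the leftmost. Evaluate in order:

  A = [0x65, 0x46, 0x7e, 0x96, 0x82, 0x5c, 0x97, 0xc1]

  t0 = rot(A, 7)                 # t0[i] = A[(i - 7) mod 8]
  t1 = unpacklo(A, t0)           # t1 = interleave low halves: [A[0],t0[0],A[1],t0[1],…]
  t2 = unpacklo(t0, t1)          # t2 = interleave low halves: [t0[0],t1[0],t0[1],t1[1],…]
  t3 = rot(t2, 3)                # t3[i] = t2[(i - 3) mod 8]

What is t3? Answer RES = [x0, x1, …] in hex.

→ t0 |46|7e|96|82|5c|97|c1|65|
→ t1 |65|46|46|7e|7e|96|96|82|
→ t2 |46|65|7e|46|96|46|82|7e|
→ t3 |46|82|7e|46|65|7e|46|96|

RES = [0x46, 0x82, 0x7e, 0x46, 0x65, 0x7e, 0x46, 0x96]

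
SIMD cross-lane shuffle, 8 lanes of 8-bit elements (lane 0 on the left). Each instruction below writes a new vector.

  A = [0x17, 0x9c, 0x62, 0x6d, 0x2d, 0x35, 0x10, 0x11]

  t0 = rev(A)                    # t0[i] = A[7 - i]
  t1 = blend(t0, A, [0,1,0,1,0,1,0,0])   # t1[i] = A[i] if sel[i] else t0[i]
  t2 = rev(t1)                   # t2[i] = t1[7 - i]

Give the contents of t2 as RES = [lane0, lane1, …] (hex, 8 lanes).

RES = [ 0x17  0x9c  0x35  0x6d  0x6d  0x35  0x9c  0x11 ]

t0 = [0x11, 0x10, 0x35, 0x2d, 0x6d, 0x62, 0x9c, 0x17]
t1 = [0x11, 0x9c, 0x35, 0x6d, 0x6d, 0x35, 0x9c, 0x17]
t2 = [0x17, 0x9c, 0x35, 0x6d, 0x6d, 0x35, 0x9c, 0x11]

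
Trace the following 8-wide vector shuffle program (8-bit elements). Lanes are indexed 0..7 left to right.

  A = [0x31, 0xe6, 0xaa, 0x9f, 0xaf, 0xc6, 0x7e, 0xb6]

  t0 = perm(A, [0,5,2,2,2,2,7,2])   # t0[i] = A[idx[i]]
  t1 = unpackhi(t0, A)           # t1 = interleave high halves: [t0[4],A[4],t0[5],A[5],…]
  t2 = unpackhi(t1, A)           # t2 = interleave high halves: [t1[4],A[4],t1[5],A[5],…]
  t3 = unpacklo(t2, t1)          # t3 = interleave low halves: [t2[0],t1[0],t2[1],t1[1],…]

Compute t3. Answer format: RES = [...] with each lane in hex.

RES = [ 0xb6  0xaa  0xaf  0xaf  0x7e  0xaa  0xc6  0xc6 ]

  t0: 31 c6 aa aa aa aa b6 aa
  t1: aa af aa c6 b6 7e aa b6
  t2: b6 af 7e c6 aa 7e b6 b6
  t3: b6 aa af af 7e aa c6 c6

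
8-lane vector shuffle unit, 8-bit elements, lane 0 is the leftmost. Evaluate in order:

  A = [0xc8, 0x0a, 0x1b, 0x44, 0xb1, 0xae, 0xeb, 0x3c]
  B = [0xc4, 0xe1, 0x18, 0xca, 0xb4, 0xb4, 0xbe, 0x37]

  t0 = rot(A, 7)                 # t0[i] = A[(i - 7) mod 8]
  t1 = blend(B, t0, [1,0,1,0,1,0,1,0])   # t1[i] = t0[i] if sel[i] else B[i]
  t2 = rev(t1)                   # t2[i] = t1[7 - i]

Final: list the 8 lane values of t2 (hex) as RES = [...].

  t0: 0a 1b 44 b1 ae eb 3c c8
  t1: 0a e1 44 ca ae b4 3c 37
  t2: 37 3c b4 ae ca 44 e1 0a

RES = [0x37, 0x3c, 0xb4, 0xae, 0xca, 0x44, 0xe1, 0x0a]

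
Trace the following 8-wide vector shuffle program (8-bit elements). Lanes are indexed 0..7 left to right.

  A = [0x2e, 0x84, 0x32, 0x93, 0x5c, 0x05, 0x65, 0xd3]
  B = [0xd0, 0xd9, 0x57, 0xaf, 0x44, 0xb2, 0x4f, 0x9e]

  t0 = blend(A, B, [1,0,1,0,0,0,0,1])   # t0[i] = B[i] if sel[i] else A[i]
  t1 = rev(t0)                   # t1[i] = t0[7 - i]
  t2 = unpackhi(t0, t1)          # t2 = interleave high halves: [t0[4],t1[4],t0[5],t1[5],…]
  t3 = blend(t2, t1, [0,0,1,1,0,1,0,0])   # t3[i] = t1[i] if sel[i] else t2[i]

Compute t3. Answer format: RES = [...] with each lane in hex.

t0 = [0xd0, 0x84, 0x57, 0x93, 0x5c, 0x05, 0x65, 0x9e]
t1 = [0x9e, 0x65, 0x05, 0x5c, 0x93, 0x57, 0x84, 0xd0]
t2 = [0x5c, 0x93, 0x05, 0x57, 0x65, 0x84, 0x9e, 0xd0]
t3 = [0x5c, 0x93, 0x05, 0x5c, 0x65, 0x57, 0x9e, 0xd0]

RES = [0x5c, 0x93, 0x05, 0x5c, 0x65, 0x57, 0x9e, 0xd0]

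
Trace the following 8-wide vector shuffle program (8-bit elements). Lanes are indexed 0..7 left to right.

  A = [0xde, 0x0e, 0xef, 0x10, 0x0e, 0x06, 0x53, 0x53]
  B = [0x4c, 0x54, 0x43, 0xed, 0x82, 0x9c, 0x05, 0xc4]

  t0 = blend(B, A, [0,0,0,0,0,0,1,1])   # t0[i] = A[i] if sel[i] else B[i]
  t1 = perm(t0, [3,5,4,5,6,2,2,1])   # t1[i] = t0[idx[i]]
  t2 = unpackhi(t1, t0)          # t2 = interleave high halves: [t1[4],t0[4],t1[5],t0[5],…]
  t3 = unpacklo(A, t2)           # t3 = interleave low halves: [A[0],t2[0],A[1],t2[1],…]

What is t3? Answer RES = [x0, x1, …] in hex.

RES = [0xde, 0x53, 0x0e, 0x82, 0xef, 0x43, 0x10, 0x9c]

  t0: 4c 54 43 ed 82 9c 53 53
  t1: ed 9c 82 9c 53 43 43 54
  t2: 53 82 43 9c 43 53 54 53
  t3: de 53 0e 82 ef 43 10 9c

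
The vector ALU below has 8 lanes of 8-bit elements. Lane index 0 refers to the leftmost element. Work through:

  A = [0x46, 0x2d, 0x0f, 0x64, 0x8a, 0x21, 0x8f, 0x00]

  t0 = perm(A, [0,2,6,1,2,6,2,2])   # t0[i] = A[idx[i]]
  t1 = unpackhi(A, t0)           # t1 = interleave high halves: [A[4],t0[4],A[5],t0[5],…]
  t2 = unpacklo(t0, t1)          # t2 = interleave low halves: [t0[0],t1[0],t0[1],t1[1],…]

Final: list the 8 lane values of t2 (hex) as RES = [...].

RES = [ 0x46  0x8a  0x0f  0x0f  0x8f  0x21  0x2d  0x8f ]

  t0: 46 0f 8f 2d 0f 8f 0f 0f
  t1: 8a 0f 21 8f 8f 0f 00 0f
  t2: 46 8a 0f 0f 8f 21 2d 8f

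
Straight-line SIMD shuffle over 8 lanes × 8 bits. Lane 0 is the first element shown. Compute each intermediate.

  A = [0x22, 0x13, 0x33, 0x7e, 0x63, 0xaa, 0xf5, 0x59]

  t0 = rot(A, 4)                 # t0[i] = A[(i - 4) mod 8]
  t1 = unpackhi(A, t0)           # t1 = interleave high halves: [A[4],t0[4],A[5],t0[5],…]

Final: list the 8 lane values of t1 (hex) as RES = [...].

  t0: 63 aa f5 59 22 13 33 7e
  t1: 63 22 aa 13 f5 33 59 7e

RES = [ 0x63  0x22  0xaa  0x13  0xf5  0x33  0x59  0x7e ]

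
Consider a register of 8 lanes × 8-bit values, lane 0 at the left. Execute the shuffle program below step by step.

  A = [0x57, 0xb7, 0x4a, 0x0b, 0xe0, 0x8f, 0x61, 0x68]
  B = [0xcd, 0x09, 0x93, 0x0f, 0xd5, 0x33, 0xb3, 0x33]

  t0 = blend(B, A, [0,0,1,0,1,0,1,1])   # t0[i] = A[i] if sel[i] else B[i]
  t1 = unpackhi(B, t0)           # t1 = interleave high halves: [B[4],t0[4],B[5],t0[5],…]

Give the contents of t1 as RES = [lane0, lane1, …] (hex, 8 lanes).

→ t0 |cd|09|4a|0f|e0|33|61|68|
→ t1 |d5|e0|33|33|b3|61|33|68|

RES = [0xd5, 0xe0, 0x33, 0x33, 0xb3, 0x61, 0x33, 0x68]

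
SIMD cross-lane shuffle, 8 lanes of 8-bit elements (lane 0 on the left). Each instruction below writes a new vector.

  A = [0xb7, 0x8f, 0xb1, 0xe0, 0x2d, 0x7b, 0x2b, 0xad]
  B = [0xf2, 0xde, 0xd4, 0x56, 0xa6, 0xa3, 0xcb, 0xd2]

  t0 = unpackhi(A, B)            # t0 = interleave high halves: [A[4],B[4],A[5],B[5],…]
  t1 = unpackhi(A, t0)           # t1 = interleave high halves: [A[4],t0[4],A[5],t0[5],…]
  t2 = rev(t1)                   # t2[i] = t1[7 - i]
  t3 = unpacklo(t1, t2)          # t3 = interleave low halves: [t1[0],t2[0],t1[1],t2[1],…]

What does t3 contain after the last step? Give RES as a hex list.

RES = [ 0x2d  0xd2  0x2b  0xad  0x7b  0xad  0xcb  0x2b ]

→ t0 |2d|a6|7b|a3|2b|cb|ad|d2|
→ t1 |2d|2b|7b|cb|2b|ad|ad|d2|
→ t2 |d2|ad|ad|2b|cb|7b|2b|2d|
→ t3 |2d|d2|2b|ad|7b|ad|cb|2b|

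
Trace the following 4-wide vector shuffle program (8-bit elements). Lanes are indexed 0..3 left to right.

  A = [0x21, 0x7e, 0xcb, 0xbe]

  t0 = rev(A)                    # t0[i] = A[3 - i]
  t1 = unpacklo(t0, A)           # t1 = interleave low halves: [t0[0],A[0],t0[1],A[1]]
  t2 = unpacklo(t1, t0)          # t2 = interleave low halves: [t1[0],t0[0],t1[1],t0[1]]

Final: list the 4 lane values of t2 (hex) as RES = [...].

t0 = [0xbe, 0xcb, 0x7e, 0x21]
t1 = [0xbe, 0x21, 0xcb, 0x7e]
t2 = [0xbe, 0xbe, 0x21, 0xcb]

RES = [ 0xbe  0xbe  0x21  0xcb ]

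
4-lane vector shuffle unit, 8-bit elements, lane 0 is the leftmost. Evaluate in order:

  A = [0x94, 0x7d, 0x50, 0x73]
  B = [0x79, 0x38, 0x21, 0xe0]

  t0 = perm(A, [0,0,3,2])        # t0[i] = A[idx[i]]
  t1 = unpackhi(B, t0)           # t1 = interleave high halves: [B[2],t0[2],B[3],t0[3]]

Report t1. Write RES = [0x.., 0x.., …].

RES = [0x21, 0x73, 0xe0, 0x50]

→ t0 |94|94|73|50|
→ t1 |21|73|e0|50|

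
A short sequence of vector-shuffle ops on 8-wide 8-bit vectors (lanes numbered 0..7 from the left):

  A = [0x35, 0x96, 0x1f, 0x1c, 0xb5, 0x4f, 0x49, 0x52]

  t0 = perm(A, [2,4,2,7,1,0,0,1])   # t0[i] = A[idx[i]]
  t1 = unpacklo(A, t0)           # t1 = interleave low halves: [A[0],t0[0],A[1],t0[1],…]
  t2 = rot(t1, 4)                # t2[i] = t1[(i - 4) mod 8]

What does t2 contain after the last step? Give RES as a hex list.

RES = [0x1f, 0x1f, 0x1c, 0x52, 0x35, 0x1f, 0x96, 0xb5]

t0 = [0x1f, 0xb5, 0x1f, 0x52, 0x96, 0x35, 0x35, 0x96]
t1 = [0x35, 0x1f, 0x96, 0xb5, 0x1f, 0x1f, 0x1c, 0x52]
t2 = [0x1f, 0x1f, 0x1c, 0x52, 0x35, 0x1f, 0x96, 0xb5]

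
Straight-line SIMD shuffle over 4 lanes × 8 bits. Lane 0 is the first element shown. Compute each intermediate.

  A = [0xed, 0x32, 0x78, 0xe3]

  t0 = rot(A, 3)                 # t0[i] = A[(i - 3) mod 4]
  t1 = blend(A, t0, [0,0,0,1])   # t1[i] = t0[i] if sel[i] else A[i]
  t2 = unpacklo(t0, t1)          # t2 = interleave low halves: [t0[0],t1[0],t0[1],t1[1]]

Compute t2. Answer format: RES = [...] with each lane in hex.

t0 = [0x32, 0x78, 0xe3, 0xed]
t1 = [0xed, 0x32, 0x78, 0xed]
t2 = [0x32, 0xed, 0x78, 0x32]

RES = [ 0x32  0xed  0x78  0x32 ]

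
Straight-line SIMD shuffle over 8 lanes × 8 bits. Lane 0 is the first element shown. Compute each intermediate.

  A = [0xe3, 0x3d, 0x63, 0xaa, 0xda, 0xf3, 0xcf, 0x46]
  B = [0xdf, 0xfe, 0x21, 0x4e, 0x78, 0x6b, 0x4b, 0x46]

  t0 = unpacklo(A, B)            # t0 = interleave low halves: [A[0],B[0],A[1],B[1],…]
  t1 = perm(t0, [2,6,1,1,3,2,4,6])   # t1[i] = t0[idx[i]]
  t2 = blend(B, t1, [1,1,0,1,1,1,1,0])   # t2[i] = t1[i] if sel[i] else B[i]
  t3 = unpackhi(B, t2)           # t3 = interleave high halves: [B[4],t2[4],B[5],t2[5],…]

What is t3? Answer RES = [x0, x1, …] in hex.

RES = [ 0x78  0xfe  0x6b  0x3d  0x4b  0x63  0x46  0x46 ]

t0 = [0xe3, 0xdf, 0x3d, 0xfe, 0x63, 0x21, 0xaa, 0x4e]
t1 = [0x3d, 0xaa, 0xdf, 0xdf, 0xfe, 0x3d, 0x63, 0xaa]
t2 = [0x3d, 0xaa, 0x21, 0xdf, 0xfe, 0x3d, 0x63, 0x46]
t3 = [0x78, 0xfe, 0x6b, 0x3d, 0x4b, 0x63, 0x46, 0x46]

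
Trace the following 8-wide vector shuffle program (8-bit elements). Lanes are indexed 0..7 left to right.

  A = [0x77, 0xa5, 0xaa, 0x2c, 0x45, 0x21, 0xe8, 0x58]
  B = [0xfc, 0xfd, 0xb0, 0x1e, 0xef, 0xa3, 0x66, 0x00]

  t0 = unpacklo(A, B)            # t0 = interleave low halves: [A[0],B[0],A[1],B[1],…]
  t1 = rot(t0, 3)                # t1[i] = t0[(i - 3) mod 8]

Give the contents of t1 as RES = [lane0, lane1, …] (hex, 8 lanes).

  t0: 77 fc a5 fd aa b0 2c 1e
  t1: b0 2c 1e 77 fc a5 fd aa

RES = [0xb0, 0x2c, 0x1e, 0x77, 0xfc, 0xa5, 0xfd, 0xaa]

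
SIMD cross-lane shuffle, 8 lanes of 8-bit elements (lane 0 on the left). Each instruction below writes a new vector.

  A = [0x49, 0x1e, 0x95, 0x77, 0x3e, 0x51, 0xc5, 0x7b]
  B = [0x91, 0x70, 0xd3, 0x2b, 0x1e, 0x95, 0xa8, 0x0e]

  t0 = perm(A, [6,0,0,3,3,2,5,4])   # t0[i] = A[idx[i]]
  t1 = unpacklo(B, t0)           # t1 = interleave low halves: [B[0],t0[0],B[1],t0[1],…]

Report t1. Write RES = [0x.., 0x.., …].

  t0: c5 49 49 77 77 95 51 3e
  t1: 91 c5 70 49 d3 49 2b 77

RES = [0x91, 0xc5, 0x70, 0x49, 0xd3, 0x49, 0x2b, 0x77]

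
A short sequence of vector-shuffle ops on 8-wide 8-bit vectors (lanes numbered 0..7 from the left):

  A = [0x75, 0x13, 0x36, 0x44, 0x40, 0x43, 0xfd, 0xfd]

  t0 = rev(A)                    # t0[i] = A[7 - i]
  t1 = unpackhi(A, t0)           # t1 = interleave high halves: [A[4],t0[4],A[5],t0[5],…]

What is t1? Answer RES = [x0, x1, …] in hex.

→ t0 |fd|fd|43|40|44|36|13|75|
→ t1 |40|44|43|36|fd|13|fd|75|

RES = [ 0x40  0x44  0x43  0x36  0xfd  0x13  0xfd  0x75 ]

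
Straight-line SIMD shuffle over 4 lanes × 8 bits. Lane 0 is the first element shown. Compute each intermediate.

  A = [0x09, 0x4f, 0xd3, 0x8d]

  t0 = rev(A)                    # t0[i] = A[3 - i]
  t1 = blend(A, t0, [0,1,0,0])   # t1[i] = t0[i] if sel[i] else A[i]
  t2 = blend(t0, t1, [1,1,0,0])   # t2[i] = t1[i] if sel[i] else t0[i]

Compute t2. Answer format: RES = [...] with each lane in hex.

  t0: 8d d3 4f 09
  t1: 09 d3 d3 8d
  t2: 09 d3 4f 09

RES = [ 0x09  0xd3  0x4f  0x09 ]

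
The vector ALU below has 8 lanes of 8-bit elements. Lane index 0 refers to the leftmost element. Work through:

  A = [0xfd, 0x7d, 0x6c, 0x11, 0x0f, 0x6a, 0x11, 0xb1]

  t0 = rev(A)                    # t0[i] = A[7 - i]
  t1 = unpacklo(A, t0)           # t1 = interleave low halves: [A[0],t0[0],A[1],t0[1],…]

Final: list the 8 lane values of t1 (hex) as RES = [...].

RES = [0xfd, 0xb1, 0x7d, 0x11, 0x6c, 0x6a, 0x11, 0x0f]

→ t0 |b1|11|6a|0f|11|6c|7d|fd|
→ t1 |fd|b1|7d|11|6c|6a|11|0f|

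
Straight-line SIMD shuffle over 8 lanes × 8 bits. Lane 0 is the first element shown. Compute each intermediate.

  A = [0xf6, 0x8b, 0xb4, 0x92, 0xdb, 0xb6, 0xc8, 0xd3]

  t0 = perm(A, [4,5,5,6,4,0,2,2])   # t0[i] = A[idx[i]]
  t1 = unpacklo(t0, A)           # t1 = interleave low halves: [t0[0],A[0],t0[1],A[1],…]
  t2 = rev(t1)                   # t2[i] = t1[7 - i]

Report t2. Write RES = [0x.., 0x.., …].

RES = [0x92, 0xc8, 0xb4, 0xb6, 0x8b, 0xb6, 0xf6, 0xdb]

→ t0 |db|b6|b6|c8|db|f6|b4|b4|
→ t1 |db|f6|b6|8b|b6|b4|c8|92|
→ t2 |92|c8|b4|b6|8b|b6|f6|db|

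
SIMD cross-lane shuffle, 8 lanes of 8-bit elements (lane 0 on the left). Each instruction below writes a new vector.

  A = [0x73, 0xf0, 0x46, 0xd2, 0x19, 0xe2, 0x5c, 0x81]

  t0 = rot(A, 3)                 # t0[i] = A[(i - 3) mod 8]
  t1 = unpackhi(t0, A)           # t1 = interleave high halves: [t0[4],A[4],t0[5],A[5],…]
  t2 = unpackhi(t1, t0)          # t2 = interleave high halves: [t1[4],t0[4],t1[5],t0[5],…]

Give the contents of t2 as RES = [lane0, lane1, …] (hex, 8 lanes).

→ t0 |e2|5c|81|73|f0|46|d2|19|
→ t1 |f0|19|46|e2|d2|5c|19|81|
→ t2 |d2|f0|5c|46|19|d2|81|19|

RES = [0xd2, 0xf0, 0x5c, 0x46, 0x19, 0xd2, 0x81, 0x19]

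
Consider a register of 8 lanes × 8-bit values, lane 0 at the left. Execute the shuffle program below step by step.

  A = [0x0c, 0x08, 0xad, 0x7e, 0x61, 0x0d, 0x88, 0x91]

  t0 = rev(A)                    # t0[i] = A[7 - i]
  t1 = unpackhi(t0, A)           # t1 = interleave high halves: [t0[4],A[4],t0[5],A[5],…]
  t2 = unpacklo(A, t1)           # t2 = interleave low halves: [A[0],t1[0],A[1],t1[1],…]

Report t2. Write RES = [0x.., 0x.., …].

t0 = [0x91, 0x88, 0x0d, 0x61, 0x7e, 0xad, 0x08, 0x0c]
t1 = [0x7e, 0x61, 0xad, 0x0d, 0x08, 0x88, 0x0c, 0x91]
t2 = [0x0c, 0x7e, 0x08, 0x61, 0xad, 0xad, 0x7e, 0x0d]

RES = [0x0c, 0x7e, 0x08, 0x61, 0xad, 0xad, 0x7e, 0x0d]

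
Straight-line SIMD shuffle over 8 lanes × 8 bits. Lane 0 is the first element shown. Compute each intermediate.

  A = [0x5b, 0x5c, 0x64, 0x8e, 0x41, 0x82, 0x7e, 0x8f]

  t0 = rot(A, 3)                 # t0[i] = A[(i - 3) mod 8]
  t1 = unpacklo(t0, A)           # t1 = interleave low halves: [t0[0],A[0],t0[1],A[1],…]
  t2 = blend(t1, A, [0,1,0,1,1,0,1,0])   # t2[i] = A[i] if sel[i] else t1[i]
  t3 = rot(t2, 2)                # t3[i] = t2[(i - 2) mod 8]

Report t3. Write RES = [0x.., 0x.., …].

RES = [ 0x7e  0x8e  0x82  0x5c  0x7e  0x8e  0x41  0x64 ]

→ t0 |82|7e|8f|5b|5c|64|8e|41|
→ t1 |82|5b|7e|5c|8f|64|5b|8e|
→ t2 |82|5c|7e|8e|41|64|7e|8e|
→ t3 |7e|8e|82|5c|7e|8e|41|64|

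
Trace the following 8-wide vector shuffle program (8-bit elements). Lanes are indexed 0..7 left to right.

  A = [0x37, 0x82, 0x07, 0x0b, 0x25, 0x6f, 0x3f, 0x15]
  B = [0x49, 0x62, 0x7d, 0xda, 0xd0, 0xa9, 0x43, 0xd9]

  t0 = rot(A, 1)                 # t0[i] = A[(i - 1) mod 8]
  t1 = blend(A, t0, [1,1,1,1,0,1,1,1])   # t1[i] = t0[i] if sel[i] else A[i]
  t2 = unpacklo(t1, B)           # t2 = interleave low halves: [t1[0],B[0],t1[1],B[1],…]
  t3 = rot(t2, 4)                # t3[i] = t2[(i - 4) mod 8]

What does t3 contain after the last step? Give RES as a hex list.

RES = [0x82, 0x7d, 0x07, 0xda, 0x15, 0x49, 0x37, 0x62]

  t0: 15 37 82 07 0b 25 6f 3f
  t1: 15 37 82 07 25 25 6f 3f
  t2: 15 49 37 62 82 7d 07 da
  t3: 82 7d 07 da 15 49 37 62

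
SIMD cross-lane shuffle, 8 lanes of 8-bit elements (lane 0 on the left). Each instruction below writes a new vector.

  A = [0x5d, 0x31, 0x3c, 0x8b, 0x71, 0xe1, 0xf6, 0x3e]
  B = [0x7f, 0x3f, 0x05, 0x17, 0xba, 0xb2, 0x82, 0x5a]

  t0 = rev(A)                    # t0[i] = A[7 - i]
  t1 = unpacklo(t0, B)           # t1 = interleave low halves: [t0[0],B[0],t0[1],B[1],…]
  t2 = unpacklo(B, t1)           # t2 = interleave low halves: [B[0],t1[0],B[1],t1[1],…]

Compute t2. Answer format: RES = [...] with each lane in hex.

RES = [0x7f, 0x3e, 0x3f, 0x7f, 0x05, 0xf6, 0x17, 0x3f]

→ t0 |3e|f6|e1|71|8b|3c|31|5d|
→ t1 |3e|7f|f6|3f|e1|05|71|17|
→ t2 |7f|3e|3f|7f|05|f6|17|3f|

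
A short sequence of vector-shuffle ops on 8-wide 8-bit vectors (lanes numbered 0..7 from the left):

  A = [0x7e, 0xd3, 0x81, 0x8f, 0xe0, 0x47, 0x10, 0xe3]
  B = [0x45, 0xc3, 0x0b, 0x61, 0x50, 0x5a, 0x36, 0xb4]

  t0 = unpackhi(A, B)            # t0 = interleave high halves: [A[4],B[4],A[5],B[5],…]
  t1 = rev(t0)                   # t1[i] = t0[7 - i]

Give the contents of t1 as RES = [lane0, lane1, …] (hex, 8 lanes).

RES = [0xb4, 0xe3, 0x36, 0x10, 0x5a, 0x47, 0x50, 0xe0]

  t0: e0 50 47 5a 10 36 e3 b4
  t1: b4 e3 36 10 5a 47 50 e0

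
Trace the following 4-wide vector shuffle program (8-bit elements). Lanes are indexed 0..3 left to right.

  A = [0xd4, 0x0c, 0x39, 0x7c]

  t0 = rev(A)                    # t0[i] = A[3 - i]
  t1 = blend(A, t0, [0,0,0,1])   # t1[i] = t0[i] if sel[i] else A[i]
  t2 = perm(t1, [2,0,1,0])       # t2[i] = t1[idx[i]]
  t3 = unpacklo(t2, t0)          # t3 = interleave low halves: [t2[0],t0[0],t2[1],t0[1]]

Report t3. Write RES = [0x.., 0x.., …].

→ t0 |7c|39|0c|d4|
→ t1 |d4|0c|39|d4|
→ t2 |39|d4|0c|d4|
→ t3 |39|7c|d4|39|

RES = [ 0x39  0x7c  0xd4  0x39 ]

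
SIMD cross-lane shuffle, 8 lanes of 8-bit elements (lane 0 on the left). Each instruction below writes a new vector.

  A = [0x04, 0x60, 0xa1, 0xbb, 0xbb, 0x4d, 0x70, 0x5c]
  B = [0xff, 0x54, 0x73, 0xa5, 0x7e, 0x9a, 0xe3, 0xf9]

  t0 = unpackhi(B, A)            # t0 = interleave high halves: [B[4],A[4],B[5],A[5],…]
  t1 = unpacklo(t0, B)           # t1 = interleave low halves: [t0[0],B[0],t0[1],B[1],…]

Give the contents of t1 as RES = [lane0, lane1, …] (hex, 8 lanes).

RES = [ 0x7e  0xff  0xbb  0x54  0x9a  0x73  0x4d  0xa5 ]

  t0: 7e bb 9a 4d e3 70 f9 5c
  t1: 7e ff bb 54 9a 73 4d a5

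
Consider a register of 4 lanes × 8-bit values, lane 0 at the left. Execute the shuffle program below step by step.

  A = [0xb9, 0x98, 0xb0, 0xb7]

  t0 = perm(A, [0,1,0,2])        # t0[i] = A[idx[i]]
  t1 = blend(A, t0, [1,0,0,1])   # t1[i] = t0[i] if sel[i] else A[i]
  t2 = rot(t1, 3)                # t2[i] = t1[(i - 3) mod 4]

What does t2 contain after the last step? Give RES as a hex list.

RES = [0x98, 0xb0, 0xb0, 0xb9]

  t0: b9 98 b9 b0
  t1: b9 98 b0 b0
  t2: 98 b0 b0 b9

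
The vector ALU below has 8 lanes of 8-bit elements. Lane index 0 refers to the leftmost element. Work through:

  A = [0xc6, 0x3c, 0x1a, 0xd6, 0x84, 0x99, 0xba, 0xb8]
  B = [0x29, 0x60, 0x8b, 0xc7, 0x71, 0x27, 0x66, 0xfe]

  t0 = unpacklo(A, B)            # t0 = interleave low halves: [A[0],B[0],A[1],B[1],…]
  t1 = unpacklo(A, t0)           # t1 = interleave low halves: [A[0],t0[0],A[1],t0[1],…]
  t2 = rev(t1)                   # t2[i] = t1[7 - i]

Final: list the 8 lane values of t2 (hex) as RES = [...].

RES = [ 0x60  0xd6  0x3c  0x1a  0x29  0x3c  0xc6  0xc6 ]

→ t0 |c6|29|3c|60|1a|8b|d6|c7|
→ t1 |c6|c6|3c|29|1a|3c|d6|60|
→ t2 |60|d6|3c|1a|29|3c|c6|c6|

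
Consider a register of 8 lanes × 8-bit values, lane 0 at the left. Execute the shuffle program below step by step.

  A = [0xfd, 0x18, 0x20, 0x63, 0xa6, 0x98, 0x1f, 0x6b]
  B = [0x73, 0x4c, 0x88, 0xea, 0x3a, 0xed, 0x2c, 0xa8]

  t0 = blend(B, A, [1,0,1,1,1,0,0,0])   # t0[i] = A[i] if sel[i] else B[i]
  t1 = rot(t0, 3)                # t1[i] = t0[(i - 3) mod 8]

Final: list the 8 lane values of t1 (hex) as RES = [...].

  t0: fd 4c 20 63 a6 ed 2c a8
  t1: ed 2c a8 fd 4c 20 63 a6

RES = [0xed, 0x2c, 0xa8, 0xfd, 0x4c, 0x20, 0x63, 0xa6]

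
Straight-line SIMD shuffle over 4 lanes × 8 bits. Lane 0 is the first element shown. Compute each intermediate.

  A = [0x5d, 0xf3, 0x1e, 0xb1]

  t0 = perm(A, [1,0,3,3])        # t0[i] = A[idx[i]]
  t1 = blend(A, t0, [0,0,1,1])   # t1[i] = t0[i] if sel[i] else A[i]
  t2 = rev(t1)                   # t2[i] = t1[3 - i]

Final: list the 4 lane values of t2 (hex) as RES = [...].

→ t0 |f3|5d|b1|b1|
→ t1 |5d|f3|b1|b1|
→ t2 |b1|b1|f3|5d|

RES = [ 0xb1  0xb1  0xf3  0x5d ]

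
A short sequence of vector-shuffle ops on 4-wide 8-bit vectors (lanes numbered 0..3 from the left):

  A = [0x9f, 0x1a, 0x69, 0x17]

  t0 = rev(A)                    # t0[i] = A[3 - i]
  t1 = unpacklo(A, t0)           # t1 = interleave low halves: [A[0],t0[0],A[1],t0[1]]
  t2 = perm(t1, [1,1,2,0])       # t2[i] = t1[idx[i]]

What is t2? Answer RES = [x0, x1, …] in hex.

RES = [ 0x17  0x17  0x1a  0x9f ]

t0 = [0x17, 0x69, 0x1a, 0x9f]
t1 = [0x9f, 0x17, 0x1a, 0x69]
t2 = [0x17, 0x17, 0x1a, 0x9f]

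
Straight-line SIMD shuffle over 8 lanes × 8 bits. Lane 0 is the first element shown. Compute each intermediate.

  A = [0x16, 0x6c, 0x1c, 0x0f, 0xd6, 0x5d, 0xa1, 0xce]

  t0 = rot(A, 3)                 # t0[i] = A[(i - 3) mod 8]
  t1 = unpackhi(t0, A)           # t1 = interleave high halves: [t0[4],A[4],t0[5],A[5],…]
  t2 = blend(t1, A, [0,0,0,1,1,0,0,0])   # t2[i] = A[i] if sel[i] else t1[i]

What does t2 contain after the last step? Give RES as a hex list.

→ t0 |5d|a1|ce|16|6c|1c|0f|d6|
→ t1 |6c|d6|1c|5d|0f|a1|d6|ce|
→ t2 |6c|d6|1c|0f|d6|a1|d6|ce|

RES = [0x6c, 0xd6, 0x1c, 0x0f, 0xd6, 0xa1, 0xd6, 0xce]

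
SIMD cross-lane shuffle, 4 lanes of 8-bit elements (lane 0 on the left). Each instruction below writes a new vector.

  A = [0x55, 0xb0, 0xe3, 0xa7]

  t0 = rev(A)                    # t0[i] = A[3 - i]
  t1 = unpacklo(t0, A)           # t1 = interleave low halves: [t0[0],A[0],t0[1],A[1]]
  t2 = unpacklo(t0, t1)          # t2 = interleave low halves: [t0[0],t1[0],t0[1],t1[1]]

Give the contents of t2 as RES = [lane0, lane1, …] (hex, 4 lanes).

→ t0 |a7|e3|b0|55|
→ t1 |a7|55|e3|b0|
→ t2 |a7|a7|e3|55|

RES = [ 0xa7  0xa7  0xe3  0x55 ]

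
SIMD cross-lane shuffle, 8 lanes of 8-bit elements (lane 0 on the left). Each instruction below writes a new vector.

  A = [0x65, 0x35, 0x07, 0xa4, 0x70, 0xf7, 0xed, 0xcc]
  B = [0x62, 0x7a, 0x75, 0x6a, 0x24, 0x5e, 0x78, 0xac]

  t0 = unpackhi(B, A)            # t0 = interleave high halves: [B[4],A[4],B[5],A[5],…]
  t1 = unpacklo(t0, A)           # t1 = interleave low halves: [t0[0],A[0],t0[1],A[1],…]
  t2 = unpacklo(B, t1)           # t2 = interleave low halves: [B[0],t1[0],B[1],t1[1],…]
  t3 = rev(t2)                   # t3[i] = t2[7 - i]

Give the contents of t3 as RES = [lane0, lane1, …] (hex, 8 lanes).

→ t0 |24|70|5e|f7|78|ed|ac|cc|
→ t1 |24|65|70|35|5e|07|f7|a4|
→ t2 |62|24|7a|65|75|70|6a|35|
→ t3 |35|6a|70|75|65|7a|24|62|

RES = [ 0x35  0x6a  0x70  0x75  0x65  0x7a  0x24  0x62 ]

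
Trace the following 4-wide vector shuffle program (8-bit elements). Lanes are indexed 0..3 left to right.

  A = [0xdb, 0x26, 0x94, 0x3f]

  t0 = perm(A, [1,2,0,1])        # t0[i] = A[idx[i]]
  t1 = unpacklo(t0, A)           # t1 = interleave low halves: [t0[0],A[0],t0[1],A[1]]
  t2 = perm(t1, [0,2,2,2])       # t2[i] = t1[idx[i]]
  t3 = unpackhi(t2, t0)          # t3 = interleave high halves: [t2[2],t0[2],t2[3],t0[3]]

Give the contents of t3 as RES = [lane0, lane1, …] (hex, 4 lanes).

  t0: 26 94 db 26
  t1: 26 db 94 26
  t2: 26 94 94 94
  t3: 94 db 94 26

RES = [ 0x94  0xdb  0x94  0x26 ]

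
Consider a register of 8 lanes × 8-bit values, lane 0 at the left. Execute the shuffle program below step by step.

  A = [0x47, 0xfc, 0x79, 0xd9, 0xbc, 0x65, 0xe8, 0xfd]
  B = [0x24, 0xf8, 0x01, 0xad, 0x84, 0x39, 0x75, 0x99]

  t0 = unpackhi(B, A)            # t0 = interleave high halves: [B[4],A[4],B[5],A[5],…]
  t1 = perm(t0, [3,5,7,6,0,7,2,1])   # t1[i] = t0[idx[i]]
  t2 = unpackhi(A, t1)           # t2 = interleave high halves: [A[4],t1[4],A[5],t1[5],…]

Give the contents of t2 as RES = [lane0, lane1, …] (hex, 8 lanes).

→ t0 |84|bc|39|65|75|e8|99|fd|
→ t1 |65|e8|fd|99|84|fd|39|bc|
→ t2 |bc|84|65|fd|e8|39|fd|bc|

RES = [ 0xbc  0x84  0x65  0xfd  0xe8  0x39  0xfd  0xbc ]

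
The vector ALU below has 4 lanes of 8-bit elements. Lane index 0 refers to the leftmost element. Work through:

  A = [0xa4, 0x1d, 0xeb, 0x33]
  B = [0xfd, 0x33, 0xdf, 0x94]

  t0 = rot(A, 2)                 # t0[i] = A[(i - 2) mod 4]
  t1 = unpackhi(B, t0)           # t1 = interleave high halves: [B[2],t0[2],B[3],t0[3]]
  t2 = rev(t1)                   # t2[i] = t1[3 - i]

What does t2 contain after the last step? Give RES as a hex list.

→ t0 |eb|33|a4|1d|
→ t1 |df|a4|94|1d|
→ t2 |1d|94|a4|df|

RES = [ 0x1d  0x94  0xa4  0xdf ]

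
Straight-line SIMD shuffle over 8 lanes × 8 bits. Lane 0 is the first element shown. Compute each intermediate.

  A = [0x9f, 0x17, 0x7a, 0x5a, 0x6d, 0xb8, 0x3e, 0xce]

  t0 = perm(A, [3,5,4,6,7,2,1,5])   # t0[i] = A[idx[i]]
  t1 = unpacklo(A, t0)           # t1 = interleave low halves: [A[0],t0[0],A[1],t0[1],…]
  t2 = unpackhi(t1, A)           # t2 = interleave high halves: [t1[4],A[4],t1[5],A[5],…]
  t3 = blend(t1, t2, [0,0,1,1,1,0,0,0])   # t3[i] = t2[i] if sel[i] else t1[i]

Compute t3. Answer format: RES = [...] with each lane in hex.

RES = [ 0x9f  0x5a  0x6d  0xb8  0x5a  0x6d  0x5a  0x3e ]

  t0: 5a b8 6d 3e ce 7a 17 b8
  t1: 9f 5a 17 b8 7a 6d 5a 3e
  t2: 7a 6d 6d b8 5a 3e 3e ce
  t3: 9f 5a 6d b8 5a 6d 5a 3e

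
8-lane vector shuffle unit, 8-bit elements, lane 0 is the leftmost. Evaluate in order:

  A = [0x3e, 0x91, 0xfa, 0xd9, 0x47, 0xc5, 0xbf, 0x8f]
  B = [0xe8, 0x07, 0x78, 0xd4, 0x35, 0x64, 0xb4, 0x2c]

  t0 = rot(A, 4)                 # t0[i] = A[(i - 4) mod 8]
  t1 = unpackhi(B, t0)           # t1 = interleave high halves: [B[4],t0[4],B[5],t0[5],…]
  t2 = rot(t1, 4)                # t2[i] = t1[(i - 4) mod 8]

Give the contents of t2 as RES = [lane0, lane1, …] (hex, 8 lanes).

→ t0 |47|c5|bf|8f|3e|91|fa|d9|
→ t1 |35|3e|64|91|b4|fa|2c|d9|
→ t2 |b4|fa|2c|d9|35|3e|64|91|

RES = [0xb4, 0xfa, 0x2c, 0xd9, 0x35, 0x3e, 0x64, 0x91]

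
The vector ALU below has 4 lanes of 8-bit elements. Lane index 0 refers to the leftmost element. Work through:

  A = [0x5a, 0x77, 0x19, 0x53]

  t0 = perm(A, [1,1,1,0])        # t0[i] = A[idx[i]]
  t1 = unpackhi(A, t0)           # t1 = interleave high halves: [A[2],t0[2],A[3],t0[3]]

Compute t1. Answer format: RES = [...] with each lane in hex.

RES = [ 0x19  0x77  0x53  0x5a ]

t0 = [0x77, 0x77, 0x77, 0x5a]
t1 = [0x19, 0x77, 0x53, 0x5a]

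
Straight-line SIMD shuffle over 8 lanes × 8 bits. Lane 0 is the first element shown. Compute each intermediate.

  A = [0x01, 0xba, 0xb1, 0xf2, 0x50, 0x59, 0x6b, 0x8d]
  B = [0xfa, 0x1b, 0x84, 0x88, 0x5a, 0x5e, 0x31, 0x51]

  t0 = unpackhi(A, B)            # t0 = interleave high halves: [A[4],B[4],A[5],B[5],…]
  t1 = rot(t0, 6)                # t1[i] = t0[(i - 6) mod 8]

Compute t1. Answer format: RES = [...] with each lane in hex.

t0 = [0x50, 0x5a, 0x59, 0x5e, 0x6b, 0x31, 0x8d, 0x51]
t1 = [0x59, 0x5e, 0x6b, 0x31, 0x8d, 0x51, 0x50, 0x5a]

RES = [0x59, 0x5e, 0x6b, 0x31, 0x8d, 0x51, 0x50, 0x5a]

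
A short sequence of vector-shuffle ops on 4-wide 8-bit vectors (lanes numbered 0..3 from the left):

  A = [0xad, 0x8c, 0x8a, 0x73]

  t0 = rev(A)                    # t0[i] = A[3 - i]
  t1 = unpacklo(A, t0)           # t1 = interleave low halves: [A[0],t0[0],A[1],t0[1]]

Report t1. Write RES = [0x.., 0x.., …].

RES = [0xad, 0x73, 0x8c, 0x8a]

t0 = [0x73, 0x8a, 0x8c, 0xad]
t1 = [0xad, 0x73, 0x8c, 0x8a]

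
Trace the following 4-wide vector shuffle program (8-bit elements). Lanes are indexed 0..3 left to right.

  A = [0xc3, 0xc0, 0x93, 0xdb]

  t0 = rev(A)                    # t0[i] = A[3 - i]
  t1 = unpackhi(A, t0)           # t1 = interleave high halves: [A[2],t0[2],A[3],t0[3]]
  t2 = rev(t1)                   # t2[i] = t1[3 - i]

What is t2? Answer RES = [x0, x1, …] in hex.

→ t0 |db|93|c0|c3|
→ t1 |93|c0|db|c3|
→ t2 |c3|db|c0|93|

RES = [0xc3, 0xdb, 0xc0, 0x93]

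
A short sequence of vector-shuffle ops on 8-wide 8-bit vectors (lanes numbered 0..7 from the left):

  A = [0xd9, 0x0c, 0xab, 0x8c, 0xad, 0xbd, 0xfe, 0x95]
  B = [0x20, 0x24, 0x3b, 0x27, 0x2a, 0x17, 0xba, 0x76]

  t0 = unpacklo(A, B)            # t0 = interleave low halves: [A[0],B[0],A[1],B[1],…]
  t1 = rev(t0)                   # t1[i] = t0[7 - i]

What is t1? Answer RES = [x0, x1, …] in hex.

  t0: d9 20 0c 24 ab 3b 8c 27
  t1: 27 8c 3b ab 24 0c 20 d9

RES = [0x27, 0x8c, 0x3b, 0xab, 0x24, 0x0c, 0x20, 0xd9]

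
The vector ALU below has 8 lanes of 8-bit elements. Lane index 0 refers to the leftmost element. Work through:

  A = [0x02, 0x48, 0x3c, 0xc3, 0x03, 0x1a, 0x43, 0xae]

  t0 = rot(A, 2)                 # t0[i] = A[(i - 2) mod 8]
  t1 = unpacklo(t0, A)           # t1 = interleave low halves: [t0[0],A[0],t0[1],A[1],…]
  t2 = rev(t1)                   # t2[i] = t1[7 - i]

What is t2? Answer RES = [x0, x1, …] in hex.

RES = [0xc3, 0x48, 0x3c, 0x02, 0x48, 0xae, 0x02, 0x43]

t0 = [0x43, 0xae, 0x02, 0x48, 0x3c, 0xc3, 0x03, 0x1a]
t1 = [0x43, 0x02, 0xae, 0x48, 0x02, 0x3c, 0x48, 0xc3]
t2 = [0xc3, 0x48, 0x3c, 0x02, 0x48, 0xae, 0x02, 0x43]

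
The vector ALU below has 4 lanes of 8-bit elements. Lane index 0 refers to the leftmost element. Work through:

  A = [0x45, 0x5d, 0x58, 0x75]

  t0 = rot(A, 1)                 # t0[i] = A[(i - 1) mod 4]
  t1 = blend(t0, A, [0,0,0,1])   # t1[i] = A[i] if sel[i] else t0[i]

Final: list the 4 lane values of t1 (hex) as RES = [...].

RES = [ 0x75  0x45  0x5d  0x75 ]

t0 = [0x75, 0x45, 0x5d, 0x58]
t1 = [0x75, 0x45, 0x5d, 0x75]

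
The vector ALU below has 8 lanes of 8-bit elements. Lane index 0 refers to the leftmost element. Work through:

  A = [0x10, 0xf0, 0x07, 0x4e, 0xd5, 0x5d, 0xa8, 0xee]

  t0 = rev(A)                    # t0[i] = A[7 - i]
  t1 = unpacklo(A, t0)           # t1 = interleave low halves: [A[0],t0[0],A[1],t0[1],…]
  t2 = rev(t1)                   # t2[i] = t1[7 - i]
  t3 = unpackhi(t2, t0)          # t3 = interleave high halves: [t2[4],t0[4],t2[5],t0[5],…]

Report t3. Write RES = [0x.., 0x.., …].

RES = [0xa8, 0x4e, 0xf0, 0x07, 0xee, 0xf0, 0x10, 0x10]

  t0: ee a8 5d d5 4e 07 f0 10
  t1: 10 ee f0 a8 07 5d 4e d5
  t2: d5 4e 5d 07 a8 f0 ee 10
  t3: a8 4e f0 07 ee f0 10 10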